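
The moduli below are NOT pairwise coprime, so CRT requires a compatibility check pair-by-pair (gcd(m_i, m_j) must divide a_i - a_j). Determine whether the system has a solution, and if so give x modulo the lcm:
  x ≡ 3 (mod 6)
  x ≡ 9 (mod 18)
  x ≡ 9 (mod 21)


Moduli 6, 18, 21 are not pairwise coprime, so CRT works modulo lcm(m_i) when all pairwise compatibility conditions hold.
Pairwise compatibility: gcd(m_i, m_j) must divide a_i - a_j for every pair.
Merge one congruence at a time:
  Start: x ≡ 3 (mod 6).
  Combine with x ≡ 9 (mod 18): gcd(6, 18) = 6; 9 - 3 = 6, which IS divisible by 6, so compatible.
    Write x = 3 + 6·t and substitute into x ≡ 9 (mod 18): 6·t ≡ 9 − 3 = 6 (mod 18).
    Divide the congruence (and modulus) by g = 6: 1·t ≡ 1 (mod 3).
    So t ≡ 1 (mod 3).
    Then x = 3 + 6·1 = 9, valid modulo lcm(6, 18) = 18: x ≡ 9 (mod 18).
  Combine with x ≡ 9 (mod 21): gcd(18, 21) = 3; 9 - 9 = 0, which IS divisible by 3, so compatible.
    Write x = 9 + 18·t and substitute into x ≡ 9 (mod 21): 18·t ≡ 9 − 9 = 0 (mod 21).
    Divide the congruence (and modulus) by g = 3: 6·t ≡ 0 (mod 7).
    The inverse of 6 mod 7 is 6 (since 6·6 = 36 = 5·7 + 1), so t ≡ 6·0 = 0 ≡ 0 (mod 7).
    Then x = 9 + 18·0 = 9, valid modulo lcm(18, 21) = 126: x ≡ 9 (mod 126).
Verify: 9 mod 6 = 3, 9 mod 18 = 9, 9 mod 21 = 9.

x ≡ 9 (mod 126).


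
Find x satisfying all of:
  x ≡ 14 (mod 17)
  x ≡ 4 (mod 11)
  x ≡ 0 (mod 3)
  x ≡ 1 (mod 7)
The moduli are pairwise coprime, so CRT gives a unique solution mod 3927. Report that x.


Product of moduli M = 17 · 11 · 3 · 7 = 3927.
Merge one congruence at a time:
  Start: x ≡ 14 (mod 17).
  Combine with x ≡ 4 (mod 11); new modulus lcm = 187.
    Write x = 14 + 17·t and substitute into x ≡ 4 (mod 11): 17·t ≡ 4 − 14 = -10 (mod 11).
    Reduce coefficients mod 11: 6·t ≡ 1 (mod 11).
    The inverse of 6 mod 11 is 2 (since 6·2 = 12 = 1·11 + 1), so t ≡ 2·1 = 2 ≡ 2 (mod 11).
    Then x = 14 + 17·2 = 48, valid modulo lcm(17, 11) = 187: x ≡ 48 (mod 187).
  Combine with x ≡ 0 (mod 3); new modulus lcm = 561.
    Write x = 48 + 187·t and substitute into x ≡ 0 (mod 3): 187·t ≡ 0 − 48 = -48 (mod 3).
    Reduce coefficients mod 3: 1·t ≡ 0 (mod 3).
    So t ≡ 0 (mod 3).
    Then x = 48 + 187·0 = 48, valid modulo lcm(187, 3) = 561: x ≡ 48 (mod 561).
  Combine with x ≡ 1 (mod 7); new modulus lcm = 3927.
    Write x = 48 + 561·t and substitute into x ≡ 1 (mod 7): 561·t ≡ 1 − 48 = -47 (mod 7).
    Reduce coefficients mod 7: 1·t ≡ 2 (mod 7).
    So t ≡ 2 (mod 7).
    Then x = 48 + 561·2 = 1170, valid modulo lcm(561, 7) = 3927: x ≡ 1170 (mod 3927).
Verify against each original: 1170 mod 17 = 14, 1170 mod 11 = 4, 1170 mod 3 = 0, 1170 mod 7 = 1.

x ≡ 1170 (mod 3927).


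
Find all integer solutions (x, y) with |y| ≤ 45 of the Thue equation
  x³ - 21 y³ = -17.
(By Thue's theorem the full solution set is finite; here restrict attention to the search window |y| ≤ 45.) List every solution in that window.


The equation is x³ - 21y³ = -17. For fixed y, x³ = 21·y³ − 17, so a solution requires the RHS to be a perfect cube.
Strategy: iterate y from -45 to 45, compute RHS = 21·y³ − 17, and check whether it is a (positive or negative) perfect cube.
Check small values of y:
  y = 0: RHS = -17 is not a perfect cube.
  y = 1: RHS = 4 is not a perfect cube.
  y = -1: RHS = -38 is not a perfect cube.
  y = 2: RHS = 151 is not a perfect cube.
  y = -2: RHS = -185 is not a perfect cube.
  y = 3: RHS = 550 is not a perfect cube.
  y = -3: RHS = -584 is not a perfect cube.
Continuing the search up to |y| = 45 finds no solutions either.
No (x, y) in the scanned range satisfies the equation.

No integer solutions with |y| ≤ 45.


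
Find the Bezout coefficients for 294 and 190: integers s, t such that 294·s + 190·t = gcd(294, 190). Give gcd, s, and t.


Euclidean algorithm on (294, 190) — divide until remainder is 0:
  294 = 1 · 190 + 104
  190 = 1 · 104 + 86
  104 = 1 · 86 + 18
  86 = 4 · 18 + 14
  18 = 1 · 14 + 4
  14 = 3 · 4 + 2
  4 = 2 · 2 + 0
gcd(294, 190) = 2.
Track Bezout coefficients alongside the remainders: start with r₀ = 294 = a·1 + b·0 (s = 1, t = 0) and r₁ = 190 = a·0 + b·1 (s = 0, t = 1); each new remainder r_{k+1} = r_{k-1} − q_k·r_k inherits s_{k+1} = s_{k-1} − q_k·s_k, t_{k+1} = t_{k-1} − q_k·t_k, so r_k = a·s_k + b·t_k at every step:
  q = 1: r = 104, s = 1 − 1·0 = 1, t = 0 − 1·1 = -1  (check: 294·1 + 190·(-1) = 104)
  q = 1: r = 86, s = 0 − 1·1 = -1, t = 1 − 1·(-1) = 2  (check: 294·(-1) + 190·2 = 86)
  q = 1: r = 18, s = 1 − 1·(-1) = 2, t = -1 − 1·2 = -3  (check: 294·2 + 190·(-3) = 18)
  q = 4: r = 14, s = -1 − 4·2 = -9, t = 2 − 4·(-3) = 14  (check: 294·(-9) + 190·14 = 14)
  q = 1: r = 4, s = 2 − 1·(-9) = 11, t = -3 − 1·14 = -17  (check: 294·11 + 190·(-17) = 4)
  q = 3: r = 2, s = -9 − 3·11 = -42, t = 14 − 3·(-17) = 65  (check: 294·(-42) + 190·65 = 2)
The row with r = 2 (the gcd) gives the Bezout coefficients s = -42, t = 65.
Result: 294 · (-42) + 190 · (65) = 2.

gcd(294, 190) = 2; s = -42, t = 65 (check: 294·(-42) + 190·65 = 2).


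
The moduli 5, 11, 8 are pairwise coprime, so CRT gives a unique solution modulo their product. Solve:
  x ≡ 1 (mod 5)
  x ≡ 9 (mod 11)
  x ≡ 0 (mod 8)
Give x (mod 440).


Moduli 5, 11, 8 are pairwise coprime; by CRT there is a unique solution modulo M = 5 · 11 · 8 = 440.
Solve pairwise, accumulating the modulus:
  Start with x ≡ 1 (mod 5).
  Combine with x ≡ 9 (mod 11): since gcd(5, 11) = 1, we get a unique residue mod 55.
    Write x = 1 + 5·t and substitute into x ≡ 9 (mod 11): 5·t ≡ 9 − 1 = 8 (mod 11).
    The inverse of 5 mod 11 is 9 (since 5·9 = 45 = 4·11 + 1), so t ≡ 9·8 = 72 ≡ 6 (mod 11).
    Then x = 1 + 5·6 = 31, valid modulo lcm(5, 11) = 55: x ≡ 31 (mod 55).
  Combine with x ≡ 0 (mod 8): since gcd(55, 8) = 1, we get a unique residue mod 440.
    Write x = 31 + 55·t and substitute into x ≡ 0 (mod 8): 55·t ≡ 0 − 31 = -31 (mod 8).
    Reduce coefficients mod 8: 7·t ≡ 1 (mod 8).
    The inverse of 7 mod 8 is 7 (since 7·7 = 49 = 6·8 + 1), so t ≡ 7·1 = 7 ≡ 7 (mod 8).
    Then x = 31 + 55·7 = 416, valid modulo lcm(55, 8) = 440: x ≡ 416 (mod 440).
Verify: 416 mod 5 = 1 ✓, 416 mod 11 = 9 ✓, 416 mod 8 = 0 ✓.

x ≡ 416 (mod 440).


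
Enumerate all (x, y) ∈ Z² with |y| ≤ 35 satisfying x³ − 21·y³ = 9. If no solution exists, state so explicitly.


The equation is x³ - 21y³ = 9. For fixed y, x³ = 21·y³ + 9, so a solution requires the RHS to be a perfect cube.
Strategy: iterate y from -35 to 35, compute RHS = 21·y³ + 9, and check whether it is a (positive or negative) perfect cube.
Check small values of y:
  y = 0: RHS = 9 is not a perfect cube.
  y = 1: RHS = 30 is not a perfect cube.
  y = -1: RHS = -12 is not a perfect cube.
  y = 2: RHS = 177 is not a perfect cube.
  y = -2: RHS = -159 is not a perfect cube.
  y = 3: RHS = 576 is not a perfect cube.
  y = -3: RHS = -558 is not a perfect cube.
Continuing the search up to |y| = 35 finds no solutions either.
No (x, y) in the scanned range satisfies the equation.

No integer solutions with |y| ≤ 35.


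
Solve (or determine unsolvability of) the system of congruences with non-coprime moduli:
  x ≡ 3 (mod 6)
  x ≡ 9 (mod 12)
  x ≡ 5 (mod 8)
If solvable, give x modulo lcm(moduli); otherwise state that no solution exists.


Moduli 6, 12, 8 are not pairwise coprime, so CRT works modulo lcm(m_i) when all pairwise compatibility conditions hold.
Pairwise compatibility: gcd(m_i, m_j) must divide a_i - a_j for every pair.
Merge one congruence at a time:
  Start: x ≡ 3 (mod 6).
  Combine with x ≡ 9 (mod 12): gcd(6, 12) = 6; 9 - 3 = 6, which IS divisible by 6, so compatible.
    Write x = 3 + 6·t and substitute into x ≡ 9 (mod 12): 6·t ≡ 9 − 3 = 6 (mod 12).
    Divide the congruence (and modulus) by g = 6: 1·t ≡ 1 (mod 2).
    So t ≡ 1 (mod 2).
    Then x = 3 + 6·1 = 9, valid modulo lcm(6, 12) = 12: x ≡ 9 (mod 12).
  Combine with x ≡ 5 (mod 8): gcd(12, 8) = 4; 5 - 9 = -4, which IS divisible by 4, so compatible.
    Write x = 9 + 12·t and substitute into x ≡ 5 (mod 8): 12·t ≡ 5 − 9 = -4 (mod 8).
    Divide the congruence (and modulus) by g = 4: 3·t ≡ -1 (mod 2).
    Reduce coefficients mod 2: 1·t ≡ 1 (mod 2).
    So t ≡ 1 (mod 2).
    Then x = 9 + 12·1 = 21, valid modulo lcm(12, 8) = 24: x ≡ 21 (mod 24).
Verify: 21 mod 6 = 3, 21 mod 12 = 9, 21 mod 8 = 5.

x ≡ 21 (mod 24).


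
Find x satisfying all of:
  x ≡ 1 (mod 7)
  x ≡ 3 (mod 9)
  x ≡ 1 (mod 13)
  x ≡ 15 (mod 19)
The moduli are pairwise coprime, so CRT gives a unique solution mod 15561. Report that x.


Product of moduli M = 7 · 9 · 13 · 19 = 15561.
Merge one congruence at a time:
  Start: x ≡ 1 (mod 7).
  Combine with x ≡ 3 (mod 9); new modulus lcm = 63.
    Write x = 1 + 7·t and substitute into x ≡ 3 (mod 9): 7·t ≡ 3 − 1 = 2 (mod 9).
    The inverse of 7 mod 9 is 4 (since 7·4 = 28 = 3·9 + 1), so t ≡ 4·2 = 8 ≡ 8 (mod 9).
    Then x = 1 + 7·8 = 57, valid modulo lcm(7, 9) = 63: x ≡ 57 (mod 63).
  Combine with x ≡ 1 (mod 13); new modulus lcm = 819.
    Write x = 57 + 63·t and substitute into x ≡ 1 (mod 13): 63·t ≡ 1 − 57 = -56 (mod 13).
    Reduce coefficients mod 13: 11·t ≡ 9 (mod 13).
    The inverse of 11 mod 13 is 6 (since 11·6 = 66 = 5·13 + 1), so t ≡ 6·9 = 54 ≡ 2 (mod 13).
    Then x = 57 + 63·2 = 183, valid modulo lcm(63, 13) = 819: x ≡ 183 (mod 819).
  Combine with x ≡ 15 (mod 19); new modulus lcm = 15561.
    Write x = 183 + 819·t and substitute into x ≡ 15 (mod 19): 819·t ≡ 15 − 183 = -168 (mod 19).
    Reduce coefficients mod 19: 2·t ≡ 3 (mod 19).
    The inverse of 2 mod 19 is 10 (since 2·10 = 20 = 1·19 + 1), so t ≡ 10·3 = 30 ≡ 11 (mod 19).
    Then x = 183 + 819·11 = 9192, valid modulo lcm(819, 19) = 15561: x ≡ 9192 (mod 15561).
Verify against each original: 9192 mod 7 = 1, 9192 mod 9 = 3, 9192 mod 13 = 1, 9192 mod 19 = 15.

x ≡ 9192 (mod 15561).


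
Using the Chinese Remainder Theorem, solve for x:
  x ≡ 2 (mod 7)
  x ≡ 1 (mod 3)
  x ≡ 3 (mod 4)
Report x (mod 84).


Moduli 7, 3, 4 are pairwise coprime; by CRT there is a unique solution modulo M = 7 · 3 · 4 = 84.
Solve pairwise, accumulating the modulus:
  Start with x ≡ 2 (mod 7).
  Combine with x ≡ 1 (mod 3): since gcd(7, 3) = 1, we get a unique residue mod 21.
    Write x = 2 + 7·t and substitute into x ≡ 1 (mod 3): 7·t ≡ 1 − 2 = -1 (mod 3).
    Reduce coefficients mod 3: 1·t ≡ 2 (mod 3).
    So t ≡ 2 (mod 3).
    Then x = 2 + 7·2 = 16, valid modulo lcm(7, 3) = 21: x ≡ 16 (mod 21).
  Combine with x ≡ 3 (mod 4): since gcd(21, 4) = 1, we get a unique residue mod 84.
    Write x = 16 + 21·t and substitute into x ≡ 3 (mod 4): 21·t ≡ 3 − 16 = -13 (mod 4).
    Reduce coefficients mod 4: 1·t ≡ 3 (mod 4).
    So t ≡ 3 (mod 4).
    Then x = 16 + 21·3 = 79, valid modulo lcm(21, 4) = 84: x ≡ 79 (mod 84).
Verify: 79 mod 7 = 2 ✓, 79 mod 3 = 1 ✓, 79 mod 4 = 3 ✓.

x ≡ 79 (mod 84).


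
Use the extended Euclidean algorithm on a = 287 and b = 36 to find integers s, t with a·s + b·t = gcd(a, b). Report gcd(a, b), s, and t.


Euclidean algorithm on (287, 36) — divide until remainder is 0:
  287 = 7 · 36 + 35
  36 = 1 · 35 + 1
  35 = 35 · 1 + 0
gcd(287, 36) = 1.
Track Bezout coefficients alongside the remainders: start with r₀ = 287 = a·1 + b·0 (s = 1, t = 0) and r₁ = 36 = a·0 + b·1 (s = 0, t = 1); each new remainder r_{k+1} = r_{k-1} − q_k·r_k inherits s_{k+1} = s_{k-1} − q_k·s_k, t_{k+1} = t_{k-1} − q_k·t_k, so r_k = a·s_k + b·t_k at every step:
  q = 7: r = 35, s = 1 − 7·0 = 1, t = 0 − 7·1 = -7  (check: 287·1 + 36·(-7) = 35)
  q = 1: r = 1, s = 0 − 1·1 = -1, t = 1 − 1·(-7) = 8  (check: 287·(-1) + 36·8 = 1)
The row with r = 1 (the gcd) gives the Bezout coefficients s = -1, t = 8.
Result: 287 · (-1) + 36 · (8) = 1.

gcd(287, 36) = 1; s = -1, t = 8 (check: 287·(-1) + 36·8 = 1).


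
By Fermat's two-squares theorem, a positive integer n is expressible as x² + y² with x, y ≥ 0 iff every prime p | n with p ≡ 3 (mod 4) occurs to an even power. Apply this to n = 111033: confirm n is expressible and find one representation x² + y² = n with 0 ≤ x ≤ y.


Step 1: Factor n = 111033 = 3^2 · 13^2 · 73.
Step 2: Check the mod-4 condition on each prime factor: 3 ≡ 3 (mod 4), exponent 2 (must be even); 13 ≡ 1 (mod 4), exponent 2; 73 ≡ 1 (mod 4), exponent 1.
All primes ≡ 3 (mod 4) appear to even exponent (or don't appear), so by the two-squares theorem n IS expressible as a sum of two squares.
Step 3: Build a representation. Group n = k² · m with k = 3 and m = 13 · 13 · 73 = 12337 (a product of primes ≡ 1 (mod 4)); a representation of m scales to one of n via (k·x)² + (k·y)² = k²(x² + y²). Each prime p ≡ 1 (mod 4) is itself a sum of two squares; find a² by testing p − a² for a perfect square:
  13: 13 − 1² = 12, 13 − 2² = 9 = 3² ⇒ 13 = 2² + 3².
  73: 73 − 1² = 72, 73 − 2² = 69, 73 − 3² = 64 = 8² ⇒ 73 = 3² + 8².
  Combine using the Brahmagupta–Fibonacci identity (a² + b²)(c² + d²) = (ac − bd)² + (ad + bc)² = (ac + bd)² + (ad − bc)²:
  13 · 13 = 169: from (2² + 3²)(2² + 3²), take (2·2 − 3·3, 2·3 + 3·2) = (4 − 9, 6 + 6) = (-5, 12); dropping signs (only squares matter) gives (5, 12); check 5² + 12² = 25 + 144 = 169 ✓.
  169 · 73 = 12337: from (5² + 12²)(3² + 8²), take (5·3 − 12·8, 5·8 + 12·3) = (15 − 96, 40 + 36) = (-81, 76); dropping signs (only squares matter) gives (81, 76); check 81² + 76² = 6561 + 5776 = 12337 ✓.
  Scale by k = 3: (3·81, 3·76) = (243, 228).
Step 4: Order so x ≤ y and verify: 228² + 243² = 51984 + 59049 = 111033 = n. ✓

n = 111033 = 228² + 243² (one valid representation with x ≤ y).


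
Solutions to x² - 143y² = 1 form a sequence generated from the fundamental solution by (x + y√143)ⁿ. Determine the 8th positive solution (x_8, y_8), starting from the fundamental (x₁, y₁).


Step 1: Find the fundamental solution (x₁, y₁) of x² - 143y² = 1.
  Expand √143 as a continued fraction. a₀ = ⌊√143⌋ = 11; iterate m_{k+1} = d_k·a_k − m_k, d_{k+1} = (143 − m_{k+1}²)/d_k, a_{k+1} = ⌊(a₀ + m_{k+1})/d_{k+1}⌋ (starting m₀ = 0, d₀ = 1), with convergents p_k = a_k·p_{k-1} + p_{k-2}, q_k = a_k·q_{k-1} + q_{k-2} (p₋₁ = 1, q₋₁ = 0):
  k = 0: a₀ = 11; p₀/q₀ = 11/1; p₀² − 143·q₀² = 121 − 143 = -22.
  k = 1: m = 11, d = 22, a = ⌊(11 + 11)/22⌋ = 1; p/q = (1·11 + 1)/(1·1 + 0) = 12/1; p² − 143·q² = 144 − 143 = 1.
  The first convergent with p² − 143·q² = 1 gives the fundamental solution (x₁, y₁) = (12, 1).
Step 2: Apply the recurrence (x_{n+1}, y_{n+1}) = (x₁x_n + 143y₁y_n, x₁y_n + y₁x_n) repeatedly.
  From (x_1, y_1) = (12, 1): x_2 = 12·12 + 143·1·1 = 287; y_2 = 12·1 + 1·12 = 24.
  From (x_2, y_2) = (287, 24): x_3 = 12·287 + 143·1·24 = 6876; y_3 = 12·24 + 1·287 = 575.
  From (x_3, y_3) = (6876, 575): x_4 = 12·6876 + 143·1·575 = 164737; y_4 = 12·575 + 1·6876 = 13776.
  From (x_4, y_4) = (164737, 13776): x_5 = 12·164737 + 143·1·13776 = 3946812; y_5 = 12·13776 + 1·164737 = 330049.
  From (x_5, y_5) = (3946812, 330049): x_6 = 12·3946812 + 143·1·330049 = 94558751; y_6 = 12·330049 + 1·3946812 = 7907400.
  From (x_6, y_6) = (94558751, 7907400): x_7 = 12·94558751 + 143·1·7907400 = 2265463212; y_7 = 12·7907400 + 1·94558751 = 189447551.
  From (x_7, y_7) = (2265463212, 189447551): x_8 = 12·2265463212 + 143·1·189447551 = 54276558337; y_8 = 12·189447551 + 1·2265463212 = 4538833824.
Step 3: Verify x_8² - 143·y_8² = 2945944784909764205569 - 2945944784909764205568 = 1 (should be 1). ✓

(x_1, y_1) = (12, 1); (x_8, y_8) = (54276558337, 4538833824).


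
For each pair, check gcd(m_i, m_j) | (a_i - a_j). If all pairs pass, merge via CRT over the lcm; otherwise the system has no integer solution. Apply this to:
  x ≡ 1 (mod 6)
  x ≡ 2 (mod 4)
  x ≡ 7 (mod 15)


Moduli 6, 4, 15 are not pairwise coprime, so CRT works modulo lcm(m_i) when all pairwise compatibility conditions hold.
Pairwise compatibility: gcd(m_i, m_j) must divide a_i - a_j for every pair.
Merge one congruence at a time:
  Start: x ≡ 1 (mod 6).
  Combine with x ≡ 2 (mod 4): gcd(6, 4) = 2, and 2 - 1 = 1 is NOT divisible by 2.
    ⇒ system is inconsistent (no integer solution).

No solution (the system is inconsistent).


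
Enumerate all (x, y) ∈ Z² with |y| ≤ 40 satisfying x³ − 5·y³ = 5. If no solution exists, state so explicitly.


The equation is x³ - 5y³ = 5. For fixed y, x³ = 5·y³ + 5, so a solution requires the RHS to be a perfect cube.
Strategy: iterate y from -40 to 40, compute RHS = 5·y³ + 5, and check whether it is a (positive or negative) perfect cube.
Check small values of y:
  y = 0: RHS = 5 is not a perfect cube.
  y = 1: RHS = 10 is not a perfect cube.
  y = -1: RHS = 0 = (0)³ ⇒ x = 0 works.
  y = 2: RHS = 45 is not a perfect cube.
  y = -2: RHS = -35 is not a perfect cube.
  y = 3: RHS = 140 is not a perfect cube.
  y = -3: RHS = -130 is not a perfect cube.
Continuing the search up to |y| = 40 finds no further solutions beyond those listed.
Collected solutions: (0, -1).

Solutions (with |y| ≤ 40): (0, -1).


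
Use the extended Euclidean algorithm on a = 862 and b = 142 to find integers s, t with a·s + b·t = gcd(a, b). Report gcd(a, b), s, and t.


Euclidean algorithm on (862, 142) — divide until remainder is 0:
  862 = 6 · 142 + 10
  142 = 14 · 10 + 2
  10 = 5 · 2 + 0
gcd(862, 142) = 2.
Track Bezout coefficients alongside the remainders: start with r₀ = 862 = a·1 + b·0 (s = 1, t = 0) and r₁ = 142 = a·0 + b·1 (s = 0, t = 1); each new remainder r_{k+1} = r_{k-1} − q_k·r_k inherits s_{k+1} = s_{k-1} − q_k·s_k, t_{k+1} = t_{k-1} − q_k·t_k, so r_k = a·s_k + b·t_k at every step:
  q = 6: r = 10, s = 1 − 6·0 = 1, t = 0 − 6·1 = -6  (check: 862·1 + 142·(-6) = 10)
  q = 14: r = 2, s = 0 − 14·1 = -14, t = 1 − 14·(-6) = 85  (check: 862·(-14) + 142·85 = 2)
The row with r = 2 (the gcd) gives the Bezout coefficients s = -14, t = 85.
Result: 862 · (-14) + 142 · (85) = 2.

gcd(862, 142) = 2; s = -14, t = 85 (check: 862·(-14) + 142·85 = 2).


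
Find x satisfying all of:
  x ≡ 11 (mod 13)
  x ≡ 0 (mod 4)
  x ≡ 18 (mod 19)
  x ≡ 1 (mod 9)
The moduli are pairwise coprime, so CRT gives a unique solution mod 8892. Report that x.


Product of moduli M = 13 · 4 · 19 · 9 = 8892.
Merge one congruence at a time:
  Start: x ≡ 11 (mod 13).
  Combine with x ≡ 0 (mod 4); new modulus lcm = 52.
    Write x = 11 + 13·t and substitute into x ≡ 0 (mod 4): 13·t ≡ 0 − 11 = -11 (mod 4).
    Reduce coefficients mod 4: 1·t ≡ 1 (mod 4).
    So t ≡ 1 (mod 4).
    Then x = 11 + 13·1 = 24, valid modulo lcm(13, 4) = 52: x ≡ 24 (mod 52).
  Combine with x ≡ 18 (mod 19); new modulus lcm = 988.
    Write x = 24 + 52·t and substitute into x ≡ 18 (mod 19): 52·t ≡ 18 − 24 = -6 (mod 19).
    Reduce coefficients mod 19: 14·t ≡ 13 (mod 19).
    The inverse of 14 mod 19 is 15 (since 14·15 = 210 = 11·19 + 1), so t ≡ 15·13 = 195 ≡ 5 (mod 19).
    Then x = 24 + 52·5 = 284, valid modulo lcm(52, 19) = 988: x ≡ 284 (mod 988).
  Combine with x ≡ 1 (mod 9); new modulus lcm = 8892.
    Write x = 284 + 988·t and substitute into x ≡ 1 (mod 9): 988·t ≡ 1 − 284 = -283 (mod 9).
    Reduce coefficients mod 9: 7·t ≡ 5 (mod 9).
    The inverse of 7 mod 9 is 4 (since 7·4 = 28 = 3·9 + 1), so t ≡ 4·5 = 20 ≡ 2 (mod 9).
    Then x = 284 + 988·2 = 2260, valid modulo lcm(988, 9) = 8892: x ≡ 2260 (mod 8892).
Verify against each original: 2260 mod 13 = 11, 2260 mod 4 = 0, 2260 mod 19 = 18, 2260 mod 9 = 1.

x ≡ 2260 (mod 8892).


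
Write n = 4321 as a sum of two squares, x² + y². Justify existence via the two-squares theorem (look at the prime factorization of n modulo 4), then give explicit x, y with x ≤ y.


Step 1: Factor n = 4321 = 29 · 149.
Step 2: Check the mod-4 condition on each prime factor: 29 ≡ 1 (mod 4), exponent 1; 149 ≡ 1 (mod 4), exponent 1.
All primes ≡ 3 (mod 4) appear to even exponent (or don't appear), so by the two-squares theorem n IS expressible as a sum of two squares.
Step 3: Build a representation. Here n = 29 · 149 is a product of primes ≡ 1 (mod 4). Each prime p ≡ 1 (mod 4) is itself a sum of two squares; find a² by testing p − a² for a perfect square:
  29: 29 − 1² = 28, 29 − 2² = 25 = 5² ⇒ 29 = 2² + 5².
  149: 149 − 1² = 148, 149 − 2² = 145, 149 − 3² = 140, 149 − 4² = 133, 149 − 5² = 124, 149 − 6² = 113, 149 − 7² = 100 = 10² ⇒ 149 = 7² + 10².
  Combine using the Brahmagupta–Fibonacci identity (a² + b²)(c² + d²) = (ac − bd)² + (ad + bc)² = (ac + bd)² + (ad − bc)²:
  29 · 149 = 4321: from (2² + 5²)(7² + 10²), take (2·7 − 5·10, 2·10 + 5·7) = (14 − 50, 20 + 35) = (-36, 55); dropping signs (only squares matter) gives (36, 55); check 36² + 55² = 1296 + 3025 = 4321 ✓.
Step 4: Order so x ≤ y and verify: 36² + 55² = 1296 + 3025 = 4321 = n. ✓

n = 4321 = 36² + 55² (one valid representation with x ≤ y).


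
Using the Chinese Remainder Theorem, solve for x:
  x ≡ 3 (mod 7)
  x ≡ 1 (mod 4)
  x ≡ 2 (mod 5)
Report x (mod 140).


Moduli 7, 4, 5 are pairwise coprime; by CRT there is a unique solution modulo M = 7 · 4 · 5 = 140.
Solve pairwise, accumulating the modulus:
  Start with x ≡ 3 (mod 7).
  Combine with x ≡ 1 (mod 4): since gcd(7, 4) = 1, we get a unique residue mod 28.
    Write x = 3 + 7·t and substitute into x ≡ 1 (mod 4): 7·t ≡ 1 − 3 = -2 (mod 4).
    Reduce coefficients mod 4: 3·t ≡ 2 (mod 4).
    The inverse of 3 mod 4 is 3 (since 3·3 = 9 = 2·4 + 1), so t ≡ 3·2 = 6 ≡ 2 (mod 4).
    Then x = 3 + 7·2 = 17, valid modulo lcm(7, 4) = 28: x ≡ 17 (mod 28).
  Combine with x ≡ 2 (mod 5): since gcd(28, 5) = 1, we get a unique residue mod 140.
    Write x = 17 + 28·t and substitute into x ≡ 2 (mod 5): 28·t ≡ 2 − 17 = -15 (mod 5).
    Reduce coefficients mod 5: 3·t ≡ 0 (mod 5).
    The inverse of 3 mod 5 is 2 (since 3·2 = 6 = 1·5 + 1), so t ≡ 2·0 = 0 ≡ 0 (mod 5).
    Then x = 17 + 28·0 = 17, valid modulo lcm(28, 5) = 140: x ≡ 17 (mod 140).
Verify: 17 mod 7 = 3 ✓, 17 mod 4 = 1 ✓, 17 mod 5 = 2 ✓.

x ≡ 17 (mod 140).


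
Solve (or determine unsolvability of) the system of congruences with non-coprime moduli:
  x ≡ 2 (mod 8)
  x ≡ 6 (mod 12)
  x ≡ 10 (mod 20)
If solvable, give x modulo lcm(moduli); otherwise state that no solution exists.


Moduli 8, 12, 20 are not pairwise coprime, so CRT works modulo lcm(m_i) when all pairwise compatibility conditions hold.
Pairwise compatibility: gcd(m_i, m_j) must divide a_i - a_j for every pair.
Merge one congruence at a time:
  Start: x ≡ 2 (mod 8).
  Combine with x ≡ 6 (mod 12): gcd(8, 12) = 4; 6 - 2 = 4, which IS divisible by 4, so compatible.
    Write x = 2 + 8·t and substitute into x ≡ 6 (mod 12): 8·t ≡ 6 − 2 = 4 (mod 12).
    Divide the congruence (and modulus) by g = 4: 2·t ≡ 1 (mod 3).
    The inverse of 2 mod 3 is 2 (since 2·2 = 4 = 1·3 + 1), so t ≡ 2·1 = 2 ≡ 2 (mod 3).
    Then x = 2 + 8·2 = 18, valid modulo lcm(8, 12) = 24: x ≡ 18 (mod 24).
  Combine with x ≡ 10 (mod 20): gcd(24, 20) = 4; 10 - 18 = -8, which IS divisible by 4, so compatible.
    Write x = 18 + 24·t and substitute into x ≡ 10 (mod 20): 24·t ≡ 10 − 18 = -8 (mod 20).
    Divide the congruence (and modulus) by g = 4: 6·t ≡ -2 (mod 5).
    Reduce coefficients mod 5: 1·t ≡ 3 (mod 5).
    So t ≡ 3 (mod 5).
    Then x = 18 + 24·3 = 90, valid modulo lcm(24, 20) = 120: x ≡ 90 (mod 120).
Verify: 90 mod 8 = 2, 90 mod 12 = 6, 90 mod 20 = 10.

x ≡ 90 (mod 120).


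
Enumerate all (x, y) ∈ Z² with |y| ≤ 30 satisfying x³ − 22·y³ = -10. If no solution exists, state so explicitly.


The equation is x³ - 22y³ = -10. For fixed y, x³ = 22·y³ − 10, so a solution requires the RHS to be a perfect cube.
Strategy: iterate y from -30 to 30, compute RHS = 22·y³ − 10, and check whether it is a (positive or negative) perfect cube.
Check small values of y:
  y = 0: RHS = -10 is not a perfect cube.
  y = 1: RHS = 12 is not a perfect cube.
  y = -1: RHS = -32 is not a perfect cube.
  y = 2: RHS = 166 is not a perfect cube.
  y = -2: RHS = -186 is not a perfect cube.
  y = 3: RHS = 584 is not a perfect cube.
  y = -3: RHS = -604 is not a perfect cube.
Continuing the search up to |y| = 30 finds no solutions either.
No (x, y) in the scanned range satisfies the equation.

No integer solutions with |y| ≤ 30.


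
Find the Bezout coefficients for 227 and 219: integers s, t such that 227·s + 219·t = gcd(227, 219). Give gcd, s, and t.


Euclidean algorithm on (227, 219) — divide until remainder is 0:
  227 = 1 · 219 + 8
  219 = 27 · 8 + 3
  8 = 2 · 3 + 2
  3 = 1 · 2 + 1
  2 = 2 · 1 + 0
gcd(227, 219) = 1.
Track Bezout coefficients alongside the remainders: start with r₀ = 227 = a·1 + b·0 (s = 1, t = 0) and r₁ = 219 = a·0 + b·1 (s = 0, t = 1); each new remainder r_{k+1} = r_{k-1} − q_k·r_k inherits s_{k+1} = s_{k-1} − q_k·s_k, t_{k+1} = t_{k-1} − q_k·t_k, so r_k = a·s_k + b·t_k at every step:
  q = 1: r = 8, s = 1 − 1·0 = 1, t = 0 − 1·1 = -1  (check: 227·1 + 219·(-1) = 8)
  q = 27: r = 3, s = 0 − 27·1 = -27, t = 1 − 27·(-1) = 28  (check: 227·(-27) + 219·28 = 3)
  q = 2: r = 2, s = 1 − 2·(-27) = 55, t = -1 − 2·28 = -57  (check: 227·55 + 219·(-57) = 2)
  q = 1: r = 1, s = -27 − 1·55 = -82, t = 28 − 1·(-57) = 85  (check: 227·(-82) + 219·85 = 1)
The row with r = 1 (the gcd) gives the Bezout coefficients s = -82, t = 85.
Result: 227 · (-82) + 219 · (85) = 1.

gcd(227, 219) = 1; s = -82, t = 85 (check: 227·(-82) + 219·85 = 1).


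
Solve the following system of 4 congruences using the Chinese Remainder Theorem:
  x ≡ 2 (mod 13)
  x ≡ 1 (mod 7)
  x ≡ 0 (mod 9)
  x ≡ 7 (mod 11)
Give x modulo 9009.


Product of moduli M = 13 · 7 · 9 · 11 = 9009.
Merge one congruence at a time:
  Start: x ≡ 2 (mod 13).
  Combine with x ≡ 1 (mod 7); new modulus lcm = 91.
    Write x = 2 + 13·t and substitute into x ≡ 1 (mod 7): 13·t ≡ 1 − 2 = -1 (mod 7).
    Reduce coefficients mod 7: 6·t ≡ 6 (mod 7).
    The inverse of 6 mod 7 is 6 (since 6·6 = 36 = 5·7 + 1), so t ≡ 6·6 = 36 ≡ 1 (mod 7).
    Then x = 2 + 13·1 = 15, valid modulo lcm(13, 7) = 91: x ≡ 15 (mod 91).
  Combine with x ≡ 0 (mod 9); new modulus lcm = 819.
    Write x = 15 + 91·t and substitute into x ≡ 0 (mod 9): 91·t ≡ 0 − 15 = -15 (mod 9).
    Reduce coefficients mod 9: 1·t ≡ 3 (mod 9).
    So t ≡ 3 (mod 9).
    Then x = 15 + 91·3 = 288, valid modulo lcm(91, 9) = 819: x ≡ 288 (mod 819).
  Combine with x ≡ 7 (mod 11); new modulus lcm = 9009.
    Write x = 288 + 819·t and substitute into x ≡ 7 (mod 11): 819·t ≡ 7 − 288 = -281 (mod 11).
    Reduce coefficients mod 11: 5·t ≡ 5 (mod 11).
    The inverse of 5 mod 11 is 9 (since 5·9 = 45 = 4·11 + 1), so t ≡ 9·5 = 45 ≡ 1 (mod 11).
    Then x = 288 + 819·1 = 1107, valid modulo lcm(819, 11) = 9009: x ≡ 1107 (mod 9009).
Verify against each original: 1107 mod 13 = 2, 1107 mod 7 = 1, 1107 mod 9 = 0, 1107 mod 11 = 7.

x ≡ 1107 (mod 9009).


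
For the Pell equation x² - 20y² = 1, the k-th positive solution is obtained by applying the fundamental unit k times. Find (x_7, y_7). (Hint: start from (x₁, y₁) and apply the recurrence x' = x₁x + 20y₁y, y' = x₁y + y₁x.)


Step 1: Find the fundamental solution (x₁, y₁) of x² - 20y² = 1.
  Expand √20 as a continued fraction. a₀ = ⌊√20⌋ = 4; iterate m_{k+1} = d_k·a_k − m_k, d_{k+1} = (20 − m_{k+1}²)/d_k, a_{k+1} = ⌊(a₀ + m_{k+1})/d_{k+1}⌋ (starting m₀ = 0, d₀ = 1), with convergents p_k = a_k·p_{k-1} + p_{k-2}, q_k = a_k·q_{k-1} + q_{k-2} (p₋₁ = 1, q₋₁ = 0):
  k = 0: a₀ = 4; p₀/q₀ = 4/1; p₀² − 20·q₀² = 16 − 20 = -4.
  k = 1: m = 4, d = 4, a = ⌊(4 + 4)/4⌋ = 2; p/q = (2·4 + 1)/(2·1 + 0) = 9/2; p² − 20·q² = 81 − 80 = 1.
  The first convergent with p² − 20·q² = 1 gives the fundamental solution (x₁, y₁) = (9, 2).
Step 2: Apply the recurrence (x_{n+1}, y_{n+1}) = (x₁x_n + 20y₁y_n, x₁y_n + y₁x_n) repeatedly.
  From (x_1, y_1) = (9, 2): x_2 = 9·9 + 20·2·2 = 161; y_2 = 9·2 + 2·9 = 36.
  From (x_2, y_2) = (161, 36): x_3 = 9·161 + 20·2·36 = 2889; y_3 = 9·36 + 2·161 = 646.
  From (x_3, y_3) = (2889, 646): x_4 = 9·2889 + 20·2·646 = 51841; y_4 = 9·646 + 2·2889 = 11592.
  From (x_4, y_4) = (51841, 11592): x_5 = 9·51841 + 20·2·11592 = 930249; y_5 = 9·11592 + 2·51841 = 208010.
  From (x_5, y_5) = (930249, 208010): x_6 = 9·930249 + 20·2·208010 = 16692641; y_6 = 9·208010 + 2·930249 = 3732588.
  From (x_6, y_6) = (16692641, 3732588): x_7 = 9·16692641 + 20·2·3732588 = 299537289; y_7 = 9·3732588 + 2·16692641 = 66978574.
Step 3: Verify x_7² - 20·y_7² = 89722587501469521 - 89722587501469520 = 1 (should be 1). ✓

(x_1, y_1) = (9, 2); (x_7, y_7) = (299537289, 66978574).


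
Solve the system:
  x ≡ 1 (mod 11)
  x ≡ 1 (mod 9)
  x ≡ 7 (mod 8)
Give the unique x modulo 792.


Moduli 11, 9, 8 are pairwise coprime; by CRT there is a unique solution modulo M = 11 · 9 · 8 = 792.
Solve pairwise, accumulating the modulus:
  Start with x ≡ 1 (mod 11).
  Combine with x ≡ 1 (mod 9): since gcd(11, 9) = 1, we get a unique residue mod 99.
    Write x = 1 + 11·t and substitute into x ≡ 1 (mod 9): 11·t ≡ 1 − 1 = 0 (mod 9).
    Reduce coefficients mod 9: 2·t ≡ 0 (mod 9).
    The inverse of 2 mod 9 is 5 (since 2·5 = 10 = 1·9 + 1), so t ≡ 5·0 = 0 ≡ 0 (mod 9).
    Then x = 1 + 11·0 = 1, valid modulo lcm(11, 9) = 99: x ≡ 1 (mod 99).
  Combine with x ≡ 7 (mod 8): since gcd(99, 8) = 1, we get a unique residue mod 792.
    Write x = 1 + 99·t and substitute into x ≡ 7 (mod 8): 99·t ≡ 7 − 1 = 6 (mod 8).
    Reduce coefficients mod 8: 3·t ≡ 6 (mod 8).
    The inverse of 3 mod 8 is 3 (since 3·3 = 9 = 1·8 + 1), so t ≡ 3·6 = 18 ≡ 2 (mod 8).
    Then x = 1 + 99·2 = 199, valid modulo lcm(99, 8) = 792: x ≡ 199 (mod 792).
Verify: 199 mod 11 = 1 ✓, 199 mod 9 = 1 ✓, 199 mod 8 = 7 ✓.

x ≡ 199 (mod 792).


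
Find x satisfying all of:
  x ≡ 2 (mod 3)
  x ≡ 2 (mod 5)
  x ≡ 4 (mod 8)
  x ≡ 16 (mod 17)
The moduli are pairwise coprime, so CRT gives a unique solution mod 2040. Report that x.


Product of moduli M = 3 · 5 · 8 · 17 = 2040.
Merge one congruence at a time:
  Start: x ≡ 2 (mod 3).
  Combine with x ≡ 2 (mod 5); new modulus lcm = 15.
    Write x = 2 + 3·t and substitute into x ≡ 2 (mod 5): 3·t ≡ 2 − 2 = 0 (mod 5).
    The inverse of 3 mod 5 is 2 (since 3·2 = 6 = 1·5 + 1), so t ≡ 2·0 = 0 ≡ 0 (mod 5).
    Then x = 2 + 3·0 = 2, valid modulo lcm(3, 5) = 15: x ≡ 2 (mod 15).
  Combine with x ≡ 4 (mod 8); new modulus lcm = 120.
    Write x = 2 + 15·t and substitute into x ≡ 4 (mod 8): 15·t ≡ 4 − 2 = 2 (mod 8).
    Reduce coefficients mod 8: 7·t ≡ 2 (mod 8).
    The inverse of 7 mod 8 is 7 (since 7·7 = 49 = 6·8 + 1), so t ≡ 7·2 = 14 ≡ 6 (mod 8).
    Then x = 2 + 15·6 = 92, valid modulo lcm(15, 8) = 120: x ≡ 92 (mod 120).
  Combine with x ≡ 16 (mod 17); new modulus lcm = 2040.
    Write x = 92 + 120·t and substitute into x ≡ 16 (mod 17): 120·t ≡ 16 − 92 = -76 (mod 17).
    Reduce coefficients mod 17: 1·t ≡ 9 (mod 17).
    So t ≡ 9 (mod 17).
    Then x = 92 + 120·9 = 1172, valid modulo lcm(120, 17) = 2040: x ≡ 1172 (mod 2040).
Verify against each original: 1172 mod 3 = 2, 1172 mod 5 = 2, 1172 mod 8 = 4, 1172 mod 17 = 16.

x ≡ 1172 (mod 2040).


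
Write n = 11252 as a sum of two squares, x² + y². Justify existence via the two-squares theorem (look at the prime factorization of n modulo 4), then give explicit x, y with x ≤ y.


Step 1: Factor n = 11252 = 2^2 · 29 · 97.
Step 2: Check the mod-4 condition on each prime factor: 2 = 2 (special); 29 ≡ 1 (mod 4), exponent 1; 97 ≡ 1 (mod 4), exponent 1.
All primes ≡ 3 (mod 4) appear to even exponent (or don't appear), so by the two-squares theorem n IS expressible as a sum of two squares.
Step 3: Build a representation. Group n = k² · m with k = 2 and m = 29 · 97 = 2813 (a product of primes ≡ 1 (mod 4)); a representation of m scales to one of n via (k·x)² + (k·y)² = k²(x² + y²). Each prime p ≡ 1 (mod 4) is itself a sum of two squares; find a² by testing p − a² for a perfect square:
  29: 29 − 1² = 28, 29 − 2² = 25 = 5² ⇒ 29 = 2² + 5².
  97: 97 − 1² = 96, 97 − 2² = 93, 97 − 3² = 88, 97 − 4² = 81 = 9² ⇒ 97 = 4² + 9².
  Combine using the Brahmagupta–Fibonacci identity (a² + b²)(c² + d²) = (ac − bd)² + (ad + bc)² = (ac + bd)² + (ad − bc)²:
  29 · 97 = 2813: from (2² + 5²)(4² + 9²), take (2·4 − 5·9, 2·9 + 5·4) = (8 − 45, 18 + 20) = (-37, 38); dropping signs (only squares matter) gives (37, 38); check 37² + 38² = 1369 + 1444 = 2813 ✓.
  Scale by k = 2: (2·37, 2·38) = (74, 76).
Step 4: Order so x ≤ y and verify: 74² + 76² = 5476 + 5776 = 11252 = n. ✓

n = 11252 = 74² + 76² (one valid representation with x ≤ y).


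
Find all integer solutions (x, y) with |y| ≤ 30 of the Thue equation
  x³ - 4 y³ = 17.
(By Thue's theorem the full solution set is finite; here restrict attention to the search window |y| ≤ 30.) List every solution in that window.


The equation is x³ - 4y³ = 17. For fixed y, x³ = 4·y³ + 17, so a solution requires the RHS to be a perfect cube.
Strategy: iterate y from -30 to 30, compute RHS = 4·y³ + 17, and check whether it is a (positive or negative) perfect cube.
Check small values of y:
  y = 0: RHS = 17 is not a perfect cube.
  y = 1: RHS = 21 is not a perfect cube.
  y = -1: RHS = 13 is not a perfect cube.
  y = 2: RHS = 49 is not a perfect cube.
  y = -2: RHS = -15 is not a perfect cube.
  y = 3: RHS = 125 = (5)³ ⇒ x = 5 works.
  y = -3: RHS = -91 is not a perfect cube.
Continuing the search up to |y| = 30 finds no further solutions beyond those listed.
Collected solutions: (5, 3).

Solutions (with |y| ≤ 30): (5, 3).


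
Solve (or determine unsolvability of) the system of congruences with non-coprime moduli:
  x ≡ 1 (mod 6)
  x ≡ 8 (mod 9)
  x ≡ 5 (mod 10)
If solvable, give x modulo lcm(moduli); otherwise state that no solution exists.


Moduli 6, 9, 10 are not pairwise coprime, so CRT works modulo lcm(m_i) when all pairwise compatibility conditions hold.
Pairwise compatibility: gcd(m_i, m_j) must divide a_i - a_j for every pair.
Merge one congruence at a time:
  Start: x ≡ 1 (mod 6).
  Combine with x ≡ 8 (mod 9): gcd(6, 9) = 3, and 8 - 1 = 7 is NOT divisible by 3.
    ⇒ system is inconsistent (no integer solution).

No solution (the system is inconsistent).


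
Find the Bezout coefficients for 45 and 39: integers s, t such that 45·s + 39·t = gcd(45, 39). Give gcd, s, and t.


Euclidean algorithm on (45, 39) — divide until remainder is 0:
  45 = 1 · 39 + 6
  39 = 6 · 6 + 3
  6 = 2 · 3 + 0
gcd(45, 39) = 3.
Track Bezout coefficients alongside the remainders: start with r₀ = 45 = a·1 + b·0 (s = 1, t = 0) and r₁ = 39 = a·0 + b·1 (s = 0, t = 1); each new remainder r_{k+1} = r_{k-1} − q_k·r_k inherits s_{k+1} = s_{k-1} − q_k·s_k, t_{k+1} = t_{k-1} − q_k·t_k, so r_k = a·s_k + b·t_k at every step:
  q = 1: r = 6, s = 1 − 1·0 = 1, t = 0 − 1·1 = -1  (check: 45·1 + 39·(-1) = 6)
  q = 6: r = 3, s = 0 − 6·1 = -6, t = 1 − 6·(-1) = 7  (check: 45·(-6) + 39·7 = 3)
The row with r = 3 (the gcd) gives the Bezout coefficients s = -6, t = 7.
Result: 45 · (-6) + 39 · (7) = 3.

gcd(45, 39) = 3; s = -6, t = 7 (check: 45·(-6) + 39·7 = 3).


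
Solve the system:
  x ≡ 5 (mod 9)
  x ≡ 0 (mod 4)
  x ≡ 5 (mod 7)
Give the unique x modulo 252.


Moduli 9, 4, 7 are pairwise coprime; by CRT there is a unique solution modulo M = 9 · 4 · 7 = 252.
Solve pairwise, accumulating the modulus:
  Start with x ≡ 5 (mod 9).
  Combine with x ≡ 0 (mod 4): since gcd(9, 4) = 1, we get a unique residue mod 36.
    Write x = 5 + 9·t and substitute into x ≡ 0 (mod 4): 9·t ≡ 0 − 5 = -5 (mod 4).
    Reduce coefficients mod 4: 1·t ≡ 3 (mod 4).
    So t ≡ 3 (mod 4).
    Then x = 5 + 9·3 = 32, valid modulo lcm(9, 4) = 36: x ≡ 32 (mod 36).
  Combine with x ≡ 5 (mod 7): since gcd(36, 7) = 1, we get a unique residue mod 252.
    Write x = 32 + 36·t and substitute into x ≡ 5 (mod 7): 36·t ≡ 5 − 32 = -27 (mod 7).
    Reduce coefficients mod 7: 1·t ≡ 1 (mod 7).
    So t ≡ 1 (mod 7).
    Then x = 32 + 36·1 = 68, valid modulo lcm(36, 7) = 252: x ≡ 68 (mod 252).
Verify: 68 mod 9 = 5 ✓, 68 mod 4 = 0 ✓, 68 mod 7 = 5 ✓.

x ≡ 68 (mod 252).


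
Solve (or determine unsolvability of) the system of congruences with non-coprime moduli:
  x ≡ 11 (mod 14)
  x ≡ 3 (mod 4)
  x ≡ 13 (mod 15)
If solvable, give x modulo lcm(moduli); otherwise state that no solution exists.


Moduli 14, 4, 15 are not pairwise coprime, so CRT works modulo lcm(m_i) when all pairwise compatibility conditions hold.
Pairwise compatibility: gcd(m_i, m_j) must divide a_i - a_j for every pair.
Merge one congruence at a time:
  Start: x ≡ 11 (mod 14).
  Combine with x ≡ 3 (mod 4): gcd(14, 4) = 2; 3 - 11 = -8, which IS divisible by 2, so compatible.
    Write x = 11 + 14·t and substitute into x ≡ 3 (mod 4): 14·t ≡ 3 − 11 = -8 (mod 4).
    Divide the congruence (and modulus) by g = 2: 7·t ≡ -4 (mod 2).
    Reduce coefficients mod 2: 1·t ≡ 0 (mod 2).
    So t ≡ 0 (mod 2).
    Then x = 11 + 14·0 = 11, valid modulo lcm(14, 4) = 28: x ≡ 11 (mod 28).
  Combine with x ≡ 13 (mod 15): gcd(28, 15) = 1; 13 - 11 = 2, which IS divisible by 1, so compatible.
    Write x = 11 + 28·t and substitute into x ≡ 13 (mod 15): 28·t ≡ 13 − 11 = 2 (mod 15).
    Reduce coefficients mod 15: 13·t ≡ 2 (mod 15).
    The inverse of 13 mod 15 is 7 (since 13·7 = 91 = 6·15 + 1), so t ≡ 7·2 = 14 ≡ 14 (mod 15).
    Then x = 11 + 28·14 = 403, valid modulo lcm(28, 15) = 420: x ≡ 403 (mod 420).
Verify: 403 mod 14 = 11, 403 mod 4 = 3, 403 mod 15 = 13.

x ≡ 403 (mod 420).


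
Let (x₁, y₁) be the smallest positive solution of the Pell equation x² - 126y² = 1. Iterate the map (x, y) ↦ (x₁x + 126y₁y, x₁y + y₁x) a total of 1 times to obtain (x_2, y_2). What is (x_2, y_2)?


Step 1: Find the fundamental solution (x₁, y₁) of x² - 126y² = 1.
  Expand √126 as a continued fraction. a₀ = ⌊√126⌋ = 11; iterate m_{k+1} = d_k·a_k − m_k, d_{k+1} = (126 − m_{k+1}²)/d_k, a_{k+1} = ⌊(a₀ + m_{k+1})/d_{k+1}⌋ (starting m₀ = 0, d₀ = 1), with convergents p_k = a_k·p_{k-1} + p_{k-2}, q_k = a_k·q_{k-1} + q_{k-2} (p₋₁ = 1, q₋₁ = 0):
  k = 0: a₀ = 11; p₀/q₀ = 11/1; p₀² − 126·q₀² = 121 − 126 = -5.
  k = 1: m = 11, d = 5, a = ⌊(11 + 11)/5⌋ = 4; p/q = (4·11 + 1)/(4·1 + 0) = 45/4; p² − 126·q² = 2025 − 2016 = 9.
  k = 2: m = 9, d = 9, a = ⌊(11 + 9)/9⌋ = 2; p/q = (2·45 + 11)/(2·4 + 1) = 101/9; p² − 126·q² = 10201 − 10206 = -5.
  k = 3: m = 9, d = 5, a = ⌊(11 + 9)/5⌋ = 4; p/q = (4·101 + 45)/(4·9 + 4) = 449/40; p² − 126·q² = 201601 − 201600 = 1.
  The first convergent with p² − 126·q² = 1 gives the fundamental solution (x₁, y₁) = (449, 40).
Step 2: Apply the recurrence (x_{n+1}, y_{n+1}) = (x₁x_n + 126y₁y_n, x₁y_n + y₁x_n) repeatedly.
  From (x_1, y_1) = (449, 40): x_2 = 449·449 + 126·40·40 = 403201; y_2 = 449·40 + 40·449 = 35920.
Step 3: Verify x_2² - 126·y_2² = 162571046401 - 162571046400 = 1 (should be 1). ✓

(x_1, y_1) = (449, 40); (x_2, y_2) = (403201, 35920).


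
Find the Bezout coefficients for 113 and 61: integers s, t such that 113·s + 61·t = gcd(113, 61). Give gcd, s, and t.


Euclidean algorithm on (113, 61) — divide until remainder is 0:
  113 = 1 · 61 + 52
  61 = 1 · 52 + 9
  52 = 5 · 9 + 7
  9 = 1 · 7 + 2
  7 = 3 · 2 + 1
  2 = 2 · 1 + 0
gcd(113, 61) = 1.
Track Bezout coefficients alongside the remainders: start with r₀ = 113 = a·1 + b·0 (s = 1, t = 0) and r₁ = 61 = a·0 + b·1 (s = 0, t = 1); each new remainder r_{k+1} = r_{k-1} − q_k·r_k inherits s_{k+1} = s_{k-1} − q_k·s_k, t_{k+1} = t_{k-1} − q_k·t_k, so r_k = a·s_k + b·t_k at every step:
  q = 1: r = 52, s = 1 − 1·0 = 1, t = 0 − 1·1 = -1  (check: 113·1 + 61·(-1) = 52)
  q = 1: r = 9, s = 0 − 1·1 = -1, t = 1 − 1·(-1) = 2  (check: 113·(-1) + 61·2 = 9)
  q = 5: r = 7, s = 1 − 5·(-1) = 6, t = -1 − 5·2 = -11  (check: 113·6 + 61·(-11) = 7)
  q = 1: r = 2, s = -1 − 1·6 = -7, t = 2 − 1·(-11) = 13  (check: 113·(-7) + 61·13 = 2)
  q = 3: r = 1, s = 6 − 3·(-7) = 27, t = -11 − 3·13 = -50  (check: 113·27 + 61·(-50) = 1)
The row with r = 1 (the gcd) gives the Bezout coefficients s = 27, t = -50.
Result: 113 · (27) + 61 · (-50) = 1.

gcd(113, 61) = 1; s = 27, t = -50 (check: 113·27 + 61·(-50) = 1).
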